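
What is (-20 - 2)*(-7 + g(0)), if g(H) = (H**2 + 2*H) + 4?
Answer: 66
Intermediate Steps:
g(H) = 4 + H**2 + 2*H
(-20 - 2)*(-7 + g(0)) = (-20 - 2)*(-7 + (4 + 0**2 + 2*0)) = -22*(-7 + (4 + 0 + 0)) = -22*(-7 + 4) = -22*(-3) = 66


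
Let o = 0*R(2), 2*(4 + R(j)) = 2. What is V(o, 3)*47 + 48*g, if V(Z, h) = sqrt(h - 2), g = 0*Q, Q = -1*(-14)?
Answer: 47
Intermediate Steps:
Q = 14
R(j) = -3 (R(j) = -4 + (1/2)*2 = -4 + 1 = -3)
g = 0 (g = 0*14 = 0)
o = 0 (o = 0*(-3) = 0)
V(Z, h) = sqrt(-2 + h)
V(o, 3)*47 + 48*g = sqrt(-2 + 3)*47 + 48*0 = sqrt(1)*47 + 0 = 1*47 + 0 = 47 + 0 = 47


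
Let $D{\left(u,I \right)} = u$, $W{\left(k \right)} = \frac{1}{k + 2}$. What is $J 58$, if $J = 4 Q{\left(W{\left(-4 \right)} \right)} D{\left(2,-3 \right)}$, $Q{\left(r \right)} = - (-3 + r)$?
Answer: $1624$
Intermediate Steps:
$W{\left(k \right)} = \frac{1}{2 + k}$
$Q{\left(r \right)} = 3 - r$
$J = 28$ ($J = 4 \left(3 - \frac{1}{2 - 4}\right) 2 = 4 \left(3 - \frac{1}{-2}\right) 2 = 4 \left(3 - - \frac{1}{2}\right) 2 = 4 \left(3 + \frac{1}{2}\right) 2 = 4 \cdot \frac{7}{2} \cdot 2 = 14 \cdot 2 = 28$)
$J 58 = 28 \cdot 58 = 1624$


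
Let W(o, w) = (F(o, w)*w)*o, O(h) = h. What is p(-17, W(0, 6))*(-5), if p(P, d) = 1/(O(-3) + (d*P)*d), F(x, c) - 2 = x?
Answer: 5/3 ≈ 1.6667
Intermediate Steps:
F(x, c) = 2 + x
W(o, w) = o*w*(2 + o) (W(o, w) = ((2 + o)*w)*o = (w*(2 + o))*o = o*w*(2 + o))
p(P, d) = 1/(-3 + P*d**2) (p(P, d) = 1/(-3 + (d*P)*d) = 1/(-3 + (P*d)*d) = 1/(-3 + P*d**2))
p(-17, W(0, 6))*(-5) = -5/(-3 - 17*(0*6*(2 + 0))**2) = -5/(-3 - 17*(0*6*2)**2) = -5/(-3 - 17*0**2) = -5/(-3 - 17*0) = -5/(-3 + 0) = -5/(-3) = -1/3*(-5) = 5/3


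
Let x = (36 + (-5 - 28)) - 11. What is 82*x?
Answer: -656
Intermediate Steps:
x = -8 (x = (36 - 33) - 11 = 3 - 11 = -8)
82*x = 82*(-8) = -656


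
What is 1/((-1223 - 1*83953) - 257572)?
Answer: -1/342748 ≈ -2.9176e-6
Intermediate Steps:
1/((-1223 - 1*83953) - 257572) = 1/((-1223 - 83953) - 257572) = 1/(-85176 - 257572) = 1/(-342748) = -1/342748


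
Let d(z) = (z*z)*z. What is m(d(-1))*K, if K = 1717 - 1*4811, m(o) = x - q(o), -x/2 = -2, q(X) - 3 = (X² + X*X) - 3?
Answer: -6188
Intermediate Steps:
q(X) = 2*X² (q(X) = 3 + ((X² + X*X) - 3) = 3 + ((X² + X²) - 3) = 3 + (2*X² - 3) = 3 + (-3 + 2*X²) = 2*X²)
x = 4 (x = -2*(-2) = 4)
d(z) = z³ (d(z) = z²*z = z³)
m(o) = 4 - 2*o²
K = -3094 (K = 1717 - 4811 = -3094)
m(d(-1))*K = (4 - 2*((-1)³)²)*(-3094) = (4 - 2*(-1)²)*(-3094) = (4 - 2*1)*(-3094) = (4 - 2)*(-3094) = 2*(-3094) = -6188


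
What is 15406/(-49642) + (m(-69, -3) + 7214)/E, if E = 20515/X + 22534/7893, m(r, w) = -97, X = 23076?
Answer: 397157663299219/208962017139 ≈ 1900.6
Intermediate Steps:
E = 8418759/2248628 (E = 20515/23076 + 22534/7893 = 8418759/2248628 ≈ 3.7440)
15406/(-49642) + (m(-69, -3) + 7214)/E = 15406/(-49642) + (-97 + 7214)/(8418759/2248628) = 15406*(-1/49642) + 7117*(2248628/8418759) = -7703/24821 + 16003485476/8418759 = 397157663299219/208962017139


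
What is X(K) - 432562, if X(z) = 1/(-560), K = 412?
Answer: -242234721/560 ≈ -4.3256e+5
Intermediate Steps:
X(z) = -1/560
X(K) - 432562 = -1/560 - 432562 = -242234721/560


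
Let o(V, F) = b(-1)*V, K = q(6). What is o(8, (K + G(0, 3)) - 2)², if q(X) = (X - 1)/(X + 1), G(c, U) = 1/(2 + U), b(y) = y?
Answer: 64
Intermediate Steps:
q(X) = (-1 + X)/(1 + X)
K = 5/7 (K = (-1 + 6)/(1 + 6) = 5/7 ≈ 0.71429)
o(V, F) = -V
o(8, (K + G(0, 3)) - 2)² = (-1*8)² = (-8)² = 64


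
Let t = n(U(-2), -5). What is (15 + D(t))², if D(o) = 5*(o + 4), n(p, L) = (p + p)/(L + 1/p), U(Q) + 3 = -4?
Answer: 765625/324 ≈ 2363.0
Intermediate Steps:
U(Q) = -7 (U(Q) = -3 - 4 = -7)
n(p, L) = 2*p/(L + 1/p) (n(p, L) = (2*p)/(L + 1/p) = 2*p/(L + 1/p))
t = 49/18 (t = 2*(-7)²/(1 - 5*(-7)) = 2*49/(1 + 35) = 2*49/36 = 2*49*(1/36) = 49/18 ≈ 2.7222)
D(o) = 20 + 5*o (D(o) = 5*(4 + o) = 20 + 5*o)
(15 + D(t))² = (15 + (20 + 5*(49/18)))² = (15 + (20 + 245/18))² = (15 + 605/18)² = (875/18)² = 765625/324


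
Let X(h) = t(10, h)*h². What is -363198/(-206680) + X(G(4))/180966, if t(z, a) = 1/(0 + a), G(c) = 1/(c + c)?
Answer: 65726515103/37402052880 ≈ 1.7573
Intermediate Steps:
G(c) = 1/(2*c)
t(z, a) = 1/a
X(h) = h (X(h) = h²/h = h)
-363198/(-206680) + X(G(4))/180966 = -363198/(-206680) + ((½)/4)/180966 = -363198*(-1/206680) + ((½)*(¼))*(1/180966) = 181599/103340 + (⅛)*(1/180966) = 181599/103340 + 1/1447728 = 65726515103/37402052880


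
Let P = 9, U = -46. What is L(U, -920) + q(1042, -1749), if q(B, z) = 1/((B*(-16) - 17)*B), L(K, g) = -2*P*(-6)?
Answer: 1878113303/17389938 ≈ 108.00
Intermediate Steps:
L(K, g) = 108 (L(K, g) = -2*9*(-6) = -18*(-6) = 108)
q(B, z) = 1/(B*(-17 - 16*B)) (q(B, z) = 1/((-16*B - 17)*B) = 1/((-17 - 16*B)*B) = 1/(B*(-17 - 16*B)))
L(U, -920) + q(1042, -1749) = 108 - 1/(1042*(17 + 16*1042)) = 108 - 1*1/1042/(17 + 16672) = 108 - 1*1/1042/16689 = 108 - 1*1/1042*1/16689 = 108 - 1/17389938 = 1878113303/17389938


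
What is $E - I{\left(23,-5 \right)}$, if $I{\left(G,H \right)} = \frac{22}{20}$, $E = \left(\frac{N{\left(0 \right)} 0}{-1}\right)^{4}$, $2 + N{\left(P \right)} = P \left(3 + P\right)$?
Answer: $- \frac{11}{10} \approx -1.1$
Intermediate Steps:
$N{\left(P \right)} = -2 + P \left(3 + P\right)$
$E = 0$ ($E = \left(\frac{\left(-2 + 0^{2} + 3 \cdot 0\right) 0}{-1}\right)^{4} = \left(\left(-2 + 0 + 0\right) 0 \left(-1\right)\right)^{4} = \left(\left(-2\right) 0 \left(-1\right)\right)^{4} = \left(0 \left(-1\right)\right)^{4} = 0^{4} = 0$)
$I{\left(G,H \right)} = \frac{11}{10}$ ($I{\left(G,H \right)} = 22 \cdot \frac{1}{20} = \frac{11}{10}$)
$E - I{\left(23,-5 \right)} = 0 - \frac{11}{10} = - \frac{11}{10}$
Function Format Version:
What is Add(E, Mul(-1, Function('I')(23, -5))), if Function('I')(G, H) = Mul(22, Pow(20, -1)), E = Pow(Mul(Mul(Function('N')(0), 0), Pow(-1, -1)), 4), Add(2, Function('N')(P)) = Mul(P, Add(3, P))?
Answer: Rational(-11, 10) ≈ -1.1000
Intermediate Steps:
Function('N')(P) = Add(-2, Mul(P, Add(3, P)))
E = 0 (E = Pow(Mul(Mul(Add(-2, Pow(0, 2), Mul(3, 0)), 0), Pow(-1, -1)), 4) = Pow(Mul(Mul(Add(-2, 0, 0), 0), -1), 4) = Pow(Mul(Mul(-2, 0), -1), 4) = Pow(Mul(0, -1), 4) = Pow(0, 4) = 0)
Function('I')(G, H) = Rational(11, 10) (Function('I')(G, H) = Mul(22, Rational(1, 20)) = Rational(11, 10))
Add(E, Mul(-1, Function('I')(23, -5))) = Add(0, Mul(-1, Rational(11, 10))) = Add(0, Rational(-11, 10)) = Rational(-11, 10)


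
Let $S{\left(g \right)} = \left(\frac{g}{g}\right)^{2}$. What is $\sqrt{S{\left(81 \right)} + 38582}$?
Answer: $3 \sqrt{4287} \approx 196.43$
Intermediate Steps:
$S{\left(g \right)} = 1$ ($S{\left(g \right)} = 1^{2} = 1$)
$\sqrt{S{\left(81 \right)} + 38582} = \sqrt{1 + 38582} = \sqrt{38583} = 3 \sqrt{4287}$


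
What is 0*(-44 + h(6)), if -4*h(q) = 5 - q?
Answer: 0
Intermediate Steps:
h(q) = -5/4 + q/4 (h(q) = -(5 - q)/4 = -5/4 + q/4)
0*(-44 + h(6)) = 0*(-44 + (-5/4 + (¼)*6)) = 0*(-44 + (-5/4 + 3/2)) = 0*(-44 + ¼) = 0*(-175/4) = 0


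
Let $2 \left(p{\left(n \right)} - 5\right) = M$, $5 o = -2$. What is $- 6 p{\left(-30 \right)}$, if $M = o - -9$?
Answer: $- \frac{279}{5} \approx -55.8$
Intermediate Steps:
$o = - \frac{2}{5}$ ($o = \frac{1}{5} \left(-2\right) = - \frac{2}{5} \approx -0.4$)
$M = \frac{43}{5}$ ($M = - \frac{2}{5} - -9 = - \frac{2}{5} + 9 = \frac{43}{5} \approx 8.6$)
$p{\left(n \right)} = \frac{93}{10}$ ($p{\left(n \right)} = 5 + \frac{1}{2} \cdot \frac{43}{5} = 5 + \frac{43}{10} = \frac{93}{10}$)
$- 6 p{\left(-30 \right)} = \left(-6\right) \frac{93}{10} = - \frac{279}{5}$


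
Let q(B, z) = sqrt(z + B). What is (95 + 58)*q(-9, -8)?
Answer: 153*I*sqrt(17) ≈ 630.83*I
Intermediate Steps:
q(B, z) = sqrt(B + z)
(95 + 58)*q(-9, -8) = (95 + 58)*sqrt(-9 - 8) = 153*sqrt(-17) = 153*(I*sqrt(17)) = 153*I*sqrt(17)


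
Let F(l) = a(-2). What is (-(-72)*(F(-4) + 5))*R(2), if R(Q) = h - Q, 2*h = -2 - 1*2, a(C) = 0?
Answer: -1440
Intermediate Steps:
F(l) = 0
h = -2 (h = (-2 - 1*2)/2 = (-2 - 2)/2 = (1/2)*(-4) = -2)
R(Q) = -2 - Q
(-(-72)*(F(-4) + 5))*R(2) = (-(-72)*(0 + 5))*(-2 - 1*2) = (-(-72)*5)*(-2 - 2) = -36*(-10)*(-4) = 360*(-4) = -1440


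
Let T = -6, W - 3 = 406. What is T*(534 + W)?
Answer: -5658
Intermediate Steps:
W = 409 (W = 3 + 406 = 409)
T*(534 + W) = -6*(534 + 409) = -6*943 = -5658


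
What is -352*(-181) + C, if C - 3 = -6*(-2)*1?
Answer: 63727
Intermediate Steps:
C = 15 (C = 3 - 6*(-2)*1 = 3 + 12*1 = 3 + 12 = 15)
-352*(-181) + C = -352*(-181) + 15 = 63712 + 15 = 63727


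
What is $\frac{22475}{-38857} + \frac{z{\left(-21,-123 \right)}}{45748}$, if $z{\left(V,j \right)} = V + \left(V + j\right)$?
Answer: $- \frac{1034597705}{1777630036} \approx -0.58201$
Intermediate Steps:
$z{\left(V,j \right)} = j + 2 V$
$\frac{22475}{-38857} + \frac{z{\left(-21,-123 \right)}}{45748} = \frac{22475}{-38857} + \frac{-123 + 2 \left(-21\right)}{45748} = 22475 \left(- \frac{1}{38857}\right) + \left(-123 - 42\right) \frac{1}{45748} = - \frac{22475}{38857} - \frac{165}{45748} = - \frac{1034597705}{1777630036}$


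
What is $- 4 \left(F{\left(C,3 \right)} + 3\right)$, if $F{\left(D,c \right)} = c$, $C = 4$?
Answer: $-24$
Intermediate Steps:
$- 4 \left(F{\left(C,3 \right)} + 3\right) = - 4 \left(3 + 3\right) = \left(-4\right) 6 = -24$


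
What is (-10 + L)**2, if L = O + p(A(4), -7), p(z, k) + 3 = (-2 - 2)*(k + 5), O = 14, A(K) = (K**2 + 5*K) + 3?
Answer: 81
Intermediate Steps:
A(K) = 3 + K**2 + 5*K
p(z, k) = -23 - 4*k (p(z, k) = -3 + (-2 - 2)*(k + 5) = -3 - 4*(5 + k) = -3 + (-20 - 4*k) = -23 - 4*k)
L = 19 (L = 14 + (-23 - 4*(-7)) = 14 + (-23 + 28) = 14 + 5 = 19)
(-10 + L)**2 = (-10 + 19)**2 = 9**2 = 81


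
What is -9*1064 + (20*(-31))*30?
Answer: -28176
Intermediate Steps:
-9*1064 + (20*(-31))*30 = -9576 - 620*30 = -9576 - 18600 = -28176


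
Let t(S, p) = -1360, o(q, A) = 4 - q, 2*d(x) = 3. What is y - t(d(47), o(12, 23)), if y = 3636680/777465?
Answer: 212197816/155493 ≈ 1364.7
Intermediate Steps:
d(x) = 3/2 (d(x) = (½)*3 = 3/2)
y = 727336/155493 (y = 3636680*(1/777465) = 727336/155493 ≈ 4.6776)
y - t(d(47), o(12, 23)) = 727336/155493 - 1*(-1360) = 727336/155493 + 1360 = 212197816/155493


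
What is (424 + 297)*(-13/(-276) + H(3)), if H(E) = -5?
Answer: -985607/276 ≈ -3571.0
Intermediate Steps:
(424 + 297)*(-13/(-276) + H(3)) = (424 + 297)*(-13/(-276) - 5) = 721*(-13*(-1/276) - 5) = 721*(13/276 - 5) = 721*(-1367/276) = -985607/276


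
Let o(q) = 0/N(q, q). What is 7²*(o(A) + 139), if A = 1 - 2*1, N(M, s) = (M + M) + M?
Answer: 6811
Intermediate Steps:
N(M, s) = 3*M (N(M, s) = 2*M + M = 3*M)
A = -1 (A = 1 - 2 = -1)
o(q) = 0 (o(q) = 0/((3*q)) = 0*(1/(3*q)) = 0)
7²*(o(A) + 139) = 7²*(0 + 139) = 49*139 = 6811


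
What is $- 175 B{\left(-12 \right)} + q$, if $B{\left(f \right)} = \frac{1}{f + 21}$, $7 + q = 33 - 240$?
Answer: $- \frac{2101}{9} \approx -233.44$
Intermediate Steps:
$q = -214$ ($q = -7 + \left(33 - 240\right) = -7 - 207 = -214$)
$B{\left(f \right)} = \frac{1}{21 + f}$
$- 175 B{\left(-12 \right)} + q = - \frac{175}{21 - 12} - 214 = - \frac{175}{9} - 214 = - \frac{2101}{9}$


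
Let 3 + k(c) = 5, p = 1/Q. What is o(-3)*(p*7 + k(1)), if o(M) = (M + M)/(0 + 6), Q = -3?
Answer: ⅓ ≈ 0.33333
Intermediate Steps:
p = -⅓ (p = 1/(-3) = -⅓ ≈ -0.33333)
k(c) = 2 (k(c) = -3 + 5 = 2)
o(M) = M/3 (o(M) = (2*M)/6 = (2*M)*(⅙) = M/3)
o(-3)*(p*7 + k(1)) = ((⅓)*(-3))*(-⅓*7 + 2) = -(-7/3 + 2) = -1*(-⅓) = ⅓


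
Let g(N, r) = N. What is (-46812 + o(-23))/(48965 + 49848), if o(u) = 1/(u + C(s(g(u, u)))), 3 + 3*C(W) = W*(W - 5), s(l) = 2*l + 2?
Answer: -97556205/205926292 ≈ -0.47374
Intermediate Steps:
s(l) = 2 + 2*l
C(W) = -1 + W*(-5 + W)/3 (C(W) = -1 + (W*(W - 5))/3 = -1 + (W*(-5 + W))/3 = -1 + W*(-5 + W)/3)
o(u) = 1/(-13/3 - 7*u/3 + (2 + 2*u)**2/3) (o(u) = 1/(u + (-1 - 5*(2 + 2*u)/3 + (2 + 2*u)**2/3)) = 1/(u + (-1 + (-10/3 - 10*u/3) + (2 + 2*u)**2/3)) = 1/(u + (-13/3 - 10*u/3 + (2 + 2*u)**2/3)) = 1/(-13/3 - 7*u/3 + (2 + 2*u)**2/3))
(-46812 + o(-23))/(48965 + 49848) = (-46812 + 3/(-9 - 23 + 4*(-23)**2))/(48965 + 49848) = (-46812 + 3/(-9 - 23 + 4*529))/98813 = (-46812 + 3/(-9 - 23 + 2116))*(1/98813) = (-46812 + 3/2084)*(1/98813) = -97556205/2084*1/98813 = -97556205/205926292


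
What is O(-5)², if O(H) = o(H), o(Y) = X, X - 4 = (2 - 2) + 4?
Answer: 64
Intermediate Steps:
X = 8 (X = 4 + ((2 - 2) + 4) = 4 + (0 + 4) = 4 + 4 = 8)
o(Y) = 8
O(H) = 8
O(-5)² = 8² = 64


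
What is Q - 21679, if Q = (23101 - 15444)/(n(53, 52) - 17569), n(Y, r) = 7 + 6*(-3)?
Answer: -381124477/17580 ≈ -21679.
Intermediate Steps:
n(Y, r) = -11 (n(Y, r) = 7 - 18 = -11)
Q = -7657/17580 (Q = (23101 - 15444)/(-11 - 17569) = 7657/(-17580) = 7657*(-1/17580) = -7657/17580 ≈ -0.43555)
Q - 21679 = -7657/17580 - 21679 = -381124477/17580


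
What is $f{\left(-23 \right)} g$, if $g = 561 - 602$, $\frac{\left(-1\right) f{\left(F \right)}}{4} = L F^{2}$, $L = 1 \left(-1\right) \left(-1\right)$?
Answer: $86756$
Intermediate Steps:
$L = 1$ ($L = \left(-1\right) \left(-1\right) = 1$)
$f{\left(F \right)} = - 4 F^{2}$ ($f{\left(F \right)} = - 4 \cdot 1 F^{2} = - 4 F^{2}$)
$g = -41$ ($g = 561 - 602 = -41$)
$f{\left(-23 \right)} g = - 4 \left(-23\right)^{2} \left(-41\right) = \left(-4\right) 529 \left(-41\right) = \left(-2116\right) \left(-41\right) = 86756$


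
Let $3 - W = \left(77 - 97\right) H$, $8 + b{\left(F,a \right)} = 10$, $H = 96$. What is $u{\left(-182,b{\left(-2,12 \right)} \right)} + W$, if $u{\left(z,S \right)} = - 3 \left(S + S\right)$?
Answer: $1911$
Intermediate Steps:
$b{\left(F,a \right)} = 2$ ($b{\left(F,a \right)} = -8 + 10 = 2$)
$u{\left(z,S \right)} = - 6 S$ ($u{\left(z,S \right)} = - 3 \cdot 2 S = - 6 S$)
$W = 1923$ ($W = 3 - \left(77 - 97\right) 96 = 3 - \left(-20\right) 96 = 3 - -1920 = 3 + 1920 = 1923$)
$u{\left(-182,b{\left(-2,12 \right)} \right)} + W = \left(-6\right) 2 + 1923 = -12 + 1923 = 1911$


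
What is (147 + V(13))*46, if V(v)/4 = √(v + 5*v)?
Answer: 6762 + 184*√78 ≈ 8387.0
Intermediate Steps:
V(v) = 4*√6*√v (V(v) = 4*√(v + 5*v) = 4*√(6*v) = 4*(√6*√v) = 4*√6*√v)
(147 + V(13))*46 = (147 + 4*√6*√13)*46 = (147 + 4*√78)*46 = 6762 + 184*√78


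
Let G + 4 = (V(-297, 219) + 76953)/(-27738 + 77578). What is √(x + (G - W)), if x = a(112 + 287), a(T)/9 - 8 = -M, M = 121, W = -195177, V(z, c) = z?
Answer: √1883954277065/3115 ≈ 440.63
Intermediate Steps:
G = -7669/3115 (G = -4 + (-297 + 76953)/(-27738 + 77578) = -4 + 76656/49840 = -4 + 76656*(1/49840) = -4 + 4791/3115 = -7669/3115 ≈ -2.4620)
a(T) = -1017 (a(T) = 72 + 9*(-1*121) = 72 + 9*(-121) = 72 - 1089 = -1017)
x = -1017
√(x + (G - W)) = √(-1017 + (-7669/3115 - 1*(-195177))) = √(-1017 + (-7669/3115 + 195177)) = √(-1017 + 607968686/3115) = √(604800731/3115) = √1883954277065/3115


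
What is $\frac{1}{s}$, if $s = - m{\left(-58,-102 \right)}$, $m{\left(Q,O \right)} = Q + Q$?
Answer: $\frac{1}{116} \approx 0.0086207$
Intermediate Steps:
$m{\left(Q,O \right)} = 2 Q$
$s = 116$ ($s = - 2 \left(-58\right) = \left(-1\right) \left(-116\right) = 116$)
$\frac{1}{s} = \frac{1}{116}$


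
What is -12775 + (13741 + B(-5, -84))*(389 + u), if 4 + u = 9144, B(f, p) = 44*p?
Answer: 95706030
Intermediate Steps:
u = 9140 (u = -4 + 9144 = 9140)
-12775 + (13741 + B(-5, -84))*(389 + u) = -12775 + (13741 + 44*(-84))*(389 + 9140) = -12775 + (13741 - 3696)*9529 = -12775 + 10045*9529 = -12775 + 95718805 = 95706030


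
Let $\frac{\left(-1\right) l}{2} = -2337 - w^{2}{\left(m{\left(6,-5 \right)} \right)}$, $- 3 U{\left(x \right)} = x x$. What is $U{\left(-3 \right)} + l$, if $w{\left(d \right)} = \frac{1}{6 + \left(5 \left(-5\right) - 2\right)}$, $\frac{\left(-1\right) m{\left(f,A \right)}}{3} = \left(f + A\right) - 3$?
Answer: $\frac{2059913}{441} \approx 4671.0$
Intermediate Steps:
$m{\left(f,A \right)} = 9 - 3 A - 3 f$ ($m{\left(f,A \right)} = - 3 \left(\left(f + A\right) - 3\right) = - 3 \left(\left(A + f\right) - 3\right) = - 3 \left(-3 + A + f\right) = 9 - 3 A - 3 f$)
$w{\left(d \right)} = - \frac{1}{21}$ ($w{\left(d \right)} = \frac{1}{6 - 27} = \frac{1}{-21} = - \frac{1}{21}$)
$U{\left(x \right)} = - \frac{x^{2}}{3}$ ($U{\left(x \right)} = - \frac{x x}{3} = - \frac{x^{2}}{3}$)
$l = \frac{2061236}{441}$ ($l = - 2 \left(-2337 - \left(- \frac{1}{21}\right)^{2}\right) = - 2 \left(-2337 - \frac{1}{441}\right) = \left(-2\right) \left(- \frac{1030618}{441}\right) = \frac{2061236}{441} \approx 4674.0$)
$U{\left(-3 \right)} + l = - \frac{\left(-3\right)^{2}}{3} + \frac{2061236}{441} = \left(- \frac{1}{3}\right) 9 + \frac{2061236}{441} = -3 + \frac{2061236}{441} = \frac{2059913}{441}$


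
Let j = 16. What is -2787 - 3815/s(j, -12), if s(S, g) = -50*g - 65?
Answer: -298972/107 ≈ -2794.1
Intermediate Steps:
s(S, g) = -65 - 50*g
-2787 - 3815/s(j, -12) = -2787 - 3815/(-65 - 50*(-12)) = -2787 - 3815/(-65 + 600) = -2787 - 3815/535 = -2787 - 3815*1/535 = -2787 - 763/107 = -298972/107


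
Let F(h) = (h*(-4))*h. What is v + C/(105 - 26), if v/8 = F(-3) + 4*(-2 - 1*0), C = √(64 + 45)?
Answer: -352 + √109/79 ≈ -351.87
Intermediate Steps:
F(h) = -4*h² (F(h) = (-4*h)*h = -4*h²)
C = √109 ≈ 10.440
v = -352 (v = 8*(-4*(-3)² + 4*(-2 - 1*0)) = 8*(-4*9 + 4*(-2 + 0)) = 8*(-36 + 4*(-2)) = 8*(-36 - 8) = 8*(-44) = -352)
v + C/(105 - 26) = -352 + √109/(105 - 26) = -352 + √109/79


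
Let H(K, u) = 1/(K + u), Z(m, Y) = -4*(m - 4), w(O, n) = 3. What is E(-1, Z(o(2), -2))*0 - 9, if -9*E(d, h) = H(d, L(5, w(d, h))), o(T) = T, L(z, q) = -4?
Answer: -9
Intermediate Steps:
Z(m, Y) = 16 - 4*m (Z(m, Y) = -4*(-4 + m) = 16 - 4*m)
E(d, h) = -1/(9*(-4 + d)) (E(d, h) = -1/(9*(d - 4)) = -1/(9*(-4 + d)))
E(-1, Z(o(2), -2))*0 - 9 = -1/(-36 + 9*(-1))*0 - 9 = -1/(-36 - 9)*0 - 9 = -1/(-45)*0 - 9 = -1*(-1/45)*0 - 9 = (1/45)*0 - 9 = 0 - 9 = -9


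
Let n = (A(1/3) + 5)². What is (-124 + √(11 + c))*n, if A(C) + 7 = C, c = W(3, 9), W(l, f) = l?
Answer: -3100/9 + 25*√14/9 ≈ -334.05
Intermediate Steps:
c = 3
A(C) = -7 + C
n = 25/9 (n = ((-7 + 1/3) + 5)² = ((-7 + ⅓) + 5)² = (-20/3 + 5)² = (-5/3)² = 25/9 ≈ 2.7778)
(-124 + √(11 + c))*n = (-124 + √(11 + 3))*(25/9) = (-124 + √14)*(25/9) = -3100/9 + 25*√14/9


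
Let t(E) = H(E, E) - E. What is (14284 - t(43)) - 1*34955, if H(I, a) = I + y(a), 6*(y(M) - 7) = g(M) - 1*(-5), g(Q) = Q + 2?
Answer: -62059/3 ≈ -20686.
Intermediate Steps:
g(Q) = 2 + Q
y(M) = 49/6 + M/6 (y(M) = 7 + ((2 + M) - 1*(-5))/6 = 7 + ((2 + M) + 5)/6 = 7 + (7 + M)/6 = 7 + (7/6 + M/6) = 49/6 + M/6)
H(I, a) = 49/6 + I + a/6 (H(I, a) = I + (49/6 + a/6) = 49/6 + I + a/6)
t(E) = 49/6 + E/6 (t(E) = (49/6 + E + E/6) - E = (49/6 + 7*E/6) - E = 49/6 + E/6)
(14284 - t(43)) - 1*34955 = (14284 - (49/6 + (1/6)*43)) - 1*34955 = (14284 - (49/6 + 43/6)) - 34955 = (14284 - 1*46/3) - 34955 = (14284 - 46/3) - 34955 = 42806/3 - 34955 = -62059/3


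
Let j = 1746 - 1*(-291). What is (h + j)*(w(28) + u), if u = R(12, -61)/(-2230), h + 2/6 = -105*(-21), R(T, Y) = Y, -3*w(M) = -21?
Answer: 39882695/1338 ≈ 29808.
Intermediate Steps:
w(M) = 7 (w(M) = -1/3*(-21) = 7)
j = 2037 (j = 1746 + 291 = 2037)
h = 6614/3 (h = -1/3 - 105*(-21) = -1/3 + 2205 = 6614/3 ≈ 2204.7)
u = 61/2230 (u = -61/(-2230) = -61*(-1/2230) = 61/2230 ≈ 0.027354)
(h + j)*(w(28) + u) = (6614/3 + 2037)*(7 + 61/2230) = (12725/3)*(15671/2230) = 39882695/1338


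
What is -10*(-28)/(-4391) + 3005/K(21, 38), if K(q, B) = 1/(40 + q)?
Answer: 804891975/4391 ≈ 1.8331e+5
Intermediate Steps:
-10*(-28)/(-4391) + 3005/K(21, 38) = -10*(-28)/(-4391) + 3005/(1/(40 + 21)) = 280*(-1/4391) + 3005/(1/61) = -280/4391 + 3005/(1/61) = -280/4391 + 3005*61 = -280/4391 + 183305 = 804891975/4391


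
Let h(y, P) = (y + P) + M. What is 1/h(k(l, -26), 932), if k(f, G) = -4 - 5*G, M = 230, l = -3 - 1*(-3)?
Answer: 1/1288 ≈ 0.00077640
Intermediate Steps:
l = 0 (l = -3 + 3 = 0)
h(y, P) = 230 + P + y (h(y, P) = (y + P) + 230 = (P + y) + 230 = 230 + P + y)
1/h(k(l, -26), 932) = 1/(230 + 932 + (-4 - 5*(-26))) = 1/(230 + 932 + (-4 + 130)) = 1/(230 + 932 + 126) = 1/1288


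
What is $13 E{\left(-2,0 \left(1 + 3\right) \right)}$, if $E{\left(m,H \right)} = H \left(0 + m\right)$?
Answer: $0$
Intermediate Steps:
$E{\left(m,H \right)} = H m$
$13 E{\left(-2,0 \left(1 + 3\right) \right)} = 13 \cdot 0 \left(1 + 3\right) \left(-2\right) = 13 \cdot 0 \cdot 4 \left(-2\right) = 13 \cdot 0 \left(-2\right) = 13 \cdot 0 = 0$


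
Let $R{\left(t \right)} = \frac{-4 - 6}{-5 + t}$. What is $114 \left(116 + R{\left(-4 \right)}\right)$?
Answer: $\frac{40052}{3} \approx 13351.0$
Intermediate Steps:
$R{\left(t \right)} = - \frac{10}{-5 + t}$
$114 \left(116 + R{\left(-4 \right)}\right) = 114 \left(116 - \frac{10}{-5 - 4}\right) = 114 \left(116 - \frac{10}{-9}\right) = 114 \left(116 - - \frac{10}{9}\right) = 114 \left(116 + \frac{10}{9}\right) = 114 \cdot \frac{1054}{9} = \frac{40052}{3}$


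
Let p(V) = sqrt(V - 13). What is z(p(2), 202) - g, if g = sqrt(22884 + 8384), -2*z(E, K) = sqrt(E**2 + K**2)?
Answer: -2*sqrt(7817) - 19*sqrt(113)/2 ≈ -277.81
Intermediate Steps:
p(V) = sqrt(-13 + V)
z(E, K) = -sqrt(E**2 + K**2)/2
g = 2*sqrt(7817) (g = sqrt(31268) = 2*sqrt(7817) ≈ 176.83)
z(p(2), 202) - g = -sqrt((sqrt(-13 + 2))**2 + 202**2)/2 - 2*sqrt(7817) = -sqrt((sqrt(-11))**2 + 40804)/2 - 2*sqrt(7817) = -sqrt((I*sqrt(11))**2 + 40804)/2 - 2*sqrt(7817) = -sqrt(-11 + 40804)/2 - 2*sqrt(7817) = -19*sqrt(113)/2 - 2*sqrt(7817) = -2*sqrt(7817) - 19*sqrt(113)/2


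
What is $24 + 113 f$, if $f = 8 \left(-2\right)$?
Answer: $-1784$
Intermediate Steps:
$f = -16$
$24 + 113 f = 24 + 113 \left(-16\right) = 24 - 1808 = -1784$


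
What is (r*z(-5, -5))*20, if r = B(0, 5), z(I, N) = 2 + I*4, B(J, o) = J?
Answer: 0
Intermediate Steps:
z(I, N) = 2 + 4*I
r = 0
(r*z(-5, -5))*20 = (0*(2 + 4*(-5)))*20 = (0*(2 - 20))*20 = (0*(-18))*20 = 0*20 = 0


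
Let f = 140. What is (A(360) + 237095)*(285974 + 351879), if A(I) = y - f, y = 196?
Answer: 151267476803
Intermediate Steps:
A(I) = 56 (A(I) = 196 - 1*140 = 196 - 140 = 56)
(A(360) + 237095)*(285974 + 351879) = (56 + 237095)*(285974 + 351879) = 237151*637853 = 151267476803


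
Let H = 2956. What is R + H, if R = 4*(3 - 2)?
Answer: 2960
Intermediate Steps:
R = 4 (R = 4*1 = 4)
R + H = 4 + 2956 = 2960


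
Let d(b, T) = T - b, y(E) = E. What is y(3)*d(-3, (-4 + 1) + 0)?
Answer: 0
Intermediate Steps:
y(3)*d(-3, (-4 + 1) + 0) = 3*(((-4 + 1) + 0) - 1*(-3)) = 3*((-3 + 0) + 3) = 3*(-3 + 3) = 3*0 = 0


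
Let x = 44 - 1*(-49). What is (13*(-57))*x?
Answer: -68913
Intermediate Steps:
x = 93 (x = 44 + 49 = 93)
(13*(-57))*x = (13*(-57))*93 = -741*93 = -68913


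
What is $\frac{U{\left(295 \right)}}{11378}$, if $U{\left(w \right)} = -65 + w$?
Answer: $\frac{115}{5689} \approx 0.020214$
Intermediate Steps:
$\frac{U{\left(295 \right)}}{11378} = \frac{-65 + 295}{11378} = 230 \cdot \frac{1}{11378} = \frac{115}{5689}$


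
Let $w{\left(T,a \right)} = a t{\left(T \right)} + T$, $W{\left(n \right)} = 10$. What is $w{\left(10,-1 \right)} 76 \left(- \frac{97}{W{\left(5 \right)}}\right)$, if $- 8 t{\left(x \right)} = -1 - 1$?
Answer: $- \frac{71877}{10} \approx -7187.7$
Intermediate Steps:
$t{\left(x \right)} = \frac{1}{4}$ ($t{\left(x \right)} = - \frac{-1 - 1}{8} = \left(- \frac{1}{8}\right) \left(-2\right) = \frac{1}{4}$)
$w{\left(T,a \right)} = T + \frac{a}{4}$ ($w{\left(T,a \right)} = a \frac{1}{4} + T = \frac{a}{4} + T = T + \frac{a}{4}$)
$w{\left(10,-1 \right)} 76 \left(- \frac{97}{W{\left(5 \right)}}\right) = \left(10 + \frac{1}{4} \left(-1\right)\right) 76 \left(- \frac{97}{10}\right) = \left(10 - \frac{1}{4}\right) 76 \left(\left(-97\right) \frac{1}{10}\right) = \frac{39}{4} \cdot 76 \left(- \frac{97}{10}\right) = 741 \left(- \frac{97}{10}\right) = - \frac{71877}{10}$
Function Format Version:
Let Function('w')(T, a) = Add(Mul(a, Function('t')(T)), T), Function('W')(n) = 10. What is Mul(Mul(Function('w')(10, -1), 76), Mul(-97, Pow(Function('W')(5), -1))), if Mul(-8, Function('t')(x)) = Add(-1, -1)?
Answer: Rational(-71877, 10) ≈ -7187.7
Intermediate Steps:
Function('t')(x) = Rational(1, 4) (Function('t')(x) = Mul(Rational(-1, 8), Add(-1, -1)) = Mul(Rational(-1, 8), -2) = Rational(1, 4))
Function('w')(T, a) = Add(T, Mul(Rational(1, 4), a)) (Function('w')(T, a) = Add(Mul(a, Rational(1, 4)), T) = Add(Mul(Rational(1, 4), a), T) = Add(T, Mul(Rational(1, 4), a)))
Mul(Mul(Function('w')(10, -1), 76), Mul(-97, Pow(Function('W')(5), -1))) = Mul(Mul(Add(10, Mul(Rational(1, 4), -1)), 76), Mul(-97, Pow(10, -1))) = Mul(Mul(Add(10, Rational(-1, 4)), 76), Mul(-97, Rational(1, 10))) = Mul(Mul(Rational(39, 4), 76), Rational(-97, 10)) = Mul(741, Rational(-97, 10)) = Rational(-71877, 10)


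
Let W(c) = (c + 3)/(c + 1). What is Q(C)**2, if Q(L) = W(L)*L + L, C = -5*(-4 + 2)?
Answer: 57600/121 ≈ 476.03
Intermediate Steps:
C = 10 (C = -5*(-2) = 10)
W(c) = (3 + c)/(1 + c)
Q(L) = L + L*(3 + L)/(1 + L) (Q(L) = ((3 + L)/(1 + L))*L + L = L*(3 + L)/(1 + L) + L = L + L*(3 + L)/(1 + L))
Q(C)**2 = (2*10*(2 + 10)/(1 + 10))**2 = (2*10*12/11)**2 = (2*10*(1/11)*12)**2 = (240/11)**2 = 57600/121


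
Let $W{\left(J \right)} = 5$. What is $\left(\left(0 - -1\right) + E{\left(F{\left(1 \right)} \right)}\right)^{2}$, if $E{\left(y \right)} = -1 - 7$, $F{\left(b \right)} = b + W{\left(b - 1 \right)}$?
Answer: $49$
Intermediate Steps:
$F{\left(b \right)} = 5 + b$ ($F{\left(b \right)} = b + 5 = 5 + b$)
$E{\left(y \right)} = -8$ ($E{\left(y \right)} = -1 - 7 = -8$)
$\left(\left(0 - -1\right) + E{\left(F{\left(1 \right)} \right)}\right)^{2} = \left(\left(0 - -1\right) - 8\right)^{2} = \left(\left(0 + 1\right) - 8\right)^{2} = \left(1 - 8\right)^{2} = \left(-7\right)^{2} = 49$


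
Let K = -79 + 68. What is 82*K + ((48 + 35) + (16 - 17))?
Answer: -820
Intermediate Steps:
K = -11
82*K + ((48 + 35) + (16 - 17)) = 82*(-11) + ((48 + 35) + (16 - 17)) = -902 + (83 - 1) = -902 + 82 = -820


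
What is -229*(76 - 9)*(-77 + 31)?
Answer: 705778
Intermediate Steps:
-229*(76 - 9)*(-77 + 31) = -15343*(-46) = -229*(-3082) = 705778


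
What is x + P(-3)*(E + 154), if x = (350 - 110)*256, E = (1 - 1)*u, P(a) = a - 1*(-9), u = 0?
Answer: 62364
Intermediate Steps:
P(a) = 9 + a (P(a) = a + 9 = 9 + a)
E = 0 (E = (1 - 1)*0 = 0*0 = 0)
x = 61440 (x = 240*256 = 61440)
x + P(-3)*(E + 154) = 61440 + (9 - 3)*(0 + 154) = 61440 + 6*154 = 61440 + 924 = 62364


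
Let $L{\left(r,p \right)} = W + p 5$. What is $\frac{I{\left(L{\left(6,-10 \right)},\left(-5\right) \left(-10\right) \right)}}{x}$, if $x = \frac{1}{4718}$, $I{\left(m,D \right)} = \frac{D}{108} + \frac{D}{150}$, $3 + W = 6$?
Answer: $\frac{101437}{27} \approx 3756.9$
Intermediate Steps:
$W = 3$ ($W = -3 + 6 = 3$)
$L{\left(r,p \right)} = 3 + 5 p$ ($L{\left(r,p \right)} = 3 + p 5 = 3 + 5 p$)
$I{\left(m,D \right)} = \frac{43 D}{2700}$ ($I{\left(m,D \right)} = D \frac{1}{108} + D \frac{1}{150} = \frac{D}{108} + \frac{D}{150} = \frac{43 D}{2700}$)
$x = \frac{1}{4718} \approx 0.00021195$
$\frac{I{\left(L{\left(6,-10 \right)},\left(-5\right) \left(-10\right) \right)}}{x} = \frac{43 \left(\left(-5\right) \left(-10\right)\right)}{2700} \frac{1}{\frac{1}{4718}} = \frac{43}{2700} \cdot 50 \cdot 4718 = \frac{43}{54} \cdot 4718 = \frac{101437}{27}$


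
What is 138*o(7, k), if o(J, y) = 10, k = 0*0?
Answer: 1380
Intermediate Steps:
k = 0
138*o(7, k) = 138*10 = 1380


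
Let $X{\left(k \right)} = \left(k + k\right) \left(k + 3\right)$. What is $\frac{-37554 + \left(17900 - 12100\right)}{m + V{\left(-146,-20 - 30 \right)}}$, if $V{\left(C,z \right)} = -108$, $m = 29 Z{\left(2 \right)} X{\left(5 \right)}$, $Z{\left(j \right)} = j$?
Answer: $- \frac{15877}{2266} \approx -7.0066$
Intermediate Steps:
$X{\left(k \right)} = 2 k \left(3 + k\right)$
$m = 4640$ ($m = 29 \cdot 2 \cdot 2 \cdot 5 \left(3 + 5\right) = 58 \cdot 2 \cdot 5 \cdot 8 = 58 \cdot 80 = 4640$)
$\frac{-37554 + \left(17900 - 12100\right)}{m + V{\left(-146,-20 - 30 \right)}} = \frac{-37554 + \left(17900 - 12100\right)}{4640 - 108} = \frac{-37554 + 5800}{4532} = \left(-31754\right) \frac{1}{4532} = - \frac{15877}{2266}$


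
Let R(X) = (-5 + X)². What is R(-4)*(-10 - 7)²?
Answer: 23409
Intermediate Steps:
R(-4)*(-10 - 7)² = (-5 - 4)²*(-10 - 7)² = (-9)²*(-17)² = 81*289 = 23409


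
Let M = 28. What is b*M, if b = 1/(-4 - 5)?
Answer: -28/9 ≈ -3.1111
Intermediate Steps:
b = -⅑ (b = 1/(-9) = -⅑ ≈ -0.11111)
b*M = -⅑*28 = -28/9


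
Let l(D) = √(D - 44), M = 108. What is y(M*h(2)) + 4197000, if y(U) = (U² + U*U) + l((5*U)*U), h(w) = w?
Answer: 4290312 + 2*√58309 ≈ 4.2908e+6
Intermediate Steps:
l(D) = √(-44 + D)
y(U) = √(-44 + 5*U²) + 2*U² (y(U) = (U² + U*U) + √(-44 + (5*U)*U) = (U² + U²) + √(-44 + 5*U²) = 2*U² + √(-44 + 5*U²) = √(-44 + 5*U²) + 2*U²)
y(M*h(2)) + 4197000 = (√(-44 + 5*(108*2)²) + 2*(108*2)²) + 4197000 = (√(-44 + 5*216²) + 2*216²) + 4197000 = (√(-44 + 5*46656) + 2*46656) + 4197000 = (√(-44 + 233280) + 93312) + 4197000 = (√233236 + 93312) + 4197000 = (2*√58309 + 93312) + 4197000 = (93312 + 2*√58309) + 4197000 = 4290312 + 2*√58309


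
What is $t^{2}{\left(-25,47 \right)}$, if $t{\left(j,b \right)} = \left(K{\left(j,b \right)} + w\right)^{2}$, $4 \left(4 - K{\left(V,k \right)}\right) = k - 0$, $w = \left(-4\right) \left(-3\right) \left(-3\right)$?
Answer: $\frac{937890625}{256} \approx 3.6636 \cdot 10^{6}$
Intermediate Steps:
$w = -36$ ($w = 12 \left(-3\right) = -36$)
$K{\left(V,k \right)} = 4 - \frac{k}{4}$ ($K{\left(V,k \right)} = 4 - \frac{k - 0}{4} = 4 - \frac{k + 0}{4} = 4 - \frac{k}{4}$)
$t{\left(j,b \right)} = \left(-32 - \frac{b}{4}\right)^{2}$ ($t{\left(j,b \right)} = \left(\left(4 - \frac{b}{4}\right) - 36\right)^{2} = \left(-32 - \frac{b}{4}\right)^{2}$)
$t^{2}{\left(-25,47 \right)} = \left(\frac{\left(128 + 47\right)^{2}}{16}\right)^{2} = \left(\frac{175^{2}}{16}\right)^{2} = \left(\frac{1}{16} \cdot 30625\right)^{2} = \left(\frac{30625}{16}\right)^{2} = \frac{937890625}{256}$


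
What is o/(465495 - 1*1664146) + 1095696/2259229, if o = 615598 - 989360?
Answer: 308253007942/386861014297 ≈ 0.79681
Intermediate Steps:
o = -373762
o/(465495 - 1*1664146) + 1095696/2259229 = -373762/(465495 - 1*1664146) + 1095696/2259229 = -373762/(465495 - 1664146) + 1095696*(1/2259229) = -373762/(-1198651) + 156528/322747 = -373762*(-1/1198651) + 156528/322747 = 373762/1198651 + 156528/322747 = 308253007942/386861014297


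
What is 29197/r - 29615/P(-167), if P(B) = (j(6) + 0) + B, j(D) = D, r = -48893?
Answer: 1443265478/7871773 ≈ 183.35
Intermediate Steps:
P(B) = 6 + B (P(B) = (6 + 0) + B = 6 + B)
29197/r - 29615/P(-167) = 29197/(-48893) - 29615/(6 - 167) = 29197*(-1/48893) - 29615/(-161) = -29197/48893 - 29615*(-1/161) = -29197/48893 + 29615/161 = 1443265478/7871773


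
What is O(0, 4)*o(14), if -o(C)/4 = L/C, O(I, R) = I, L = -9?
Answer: 0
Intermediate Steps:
o(C) = 36/C (o(C) = -(-36)/C = 36/C)
O(0, 4)*o(14) = 0*(36/14) = 0*(36*(1/14)) = 0*(18/7) = 0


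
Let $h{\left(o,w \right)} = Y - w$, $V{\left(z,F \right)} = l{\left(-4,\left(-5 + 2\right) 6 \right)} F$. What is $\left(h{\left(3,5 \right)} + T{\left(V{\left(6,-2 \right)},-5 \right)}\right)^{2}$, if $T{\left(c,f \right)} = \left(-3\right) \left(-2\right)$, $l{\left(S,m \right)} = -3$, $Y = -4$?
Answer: $9$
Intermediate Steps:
$V{\left(z,F \right)} = - 3 F$
$h{\left(o,w \right)} = -4 - w$
$T{\left(c,f \right)} = 6$
$\left(h{\left(3,5 \right)} + T{\left(V{\left(6,-2 \right)},-5 \right)}\right)^{2} = \left(\left(-4 - 5\right) + 6\right)^{2} = \left(-9 + 6\right)^{2} = \left(-3\right)^{2} = 9$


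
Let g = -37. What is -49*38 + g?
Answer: -1899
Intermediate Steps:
-49*38 + g = -49*38 - 37 = -1862 - 37 = -1899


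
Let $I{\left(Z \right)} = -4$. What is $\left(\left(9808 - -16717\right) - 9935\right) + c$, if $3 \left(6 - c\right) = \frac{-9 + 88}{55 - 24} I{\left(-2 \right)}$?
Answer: $\frac{1543744}{93} \approx 16599.0$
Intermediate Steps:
$c = \frac{874}{93}$ ($c = 6 - \frac{\frac{-9 + 88}{55 - 24} \left(-4\right)}{3} = 6 - \frac{\frac{79}{31} \left(-4\right)}{3} = 6 - - \frac{316}{93} = 6 + \frac{316}{93} = \frac{874}{93} \approx 9.3978$)
$\left(\left(9808 - -16717\right) - 9935\right) + c = \left(\left(9808 - -16717\right) - 9935\right) + \frac{874}{93} = \left(\left(9808 + 16717\right) - 9935\right) + \frac{874}{93} = \left(26525 - 9935\right) + \frac{874}{93} = 16590 + \frac{874}{93} = \frac{1543744}{93}$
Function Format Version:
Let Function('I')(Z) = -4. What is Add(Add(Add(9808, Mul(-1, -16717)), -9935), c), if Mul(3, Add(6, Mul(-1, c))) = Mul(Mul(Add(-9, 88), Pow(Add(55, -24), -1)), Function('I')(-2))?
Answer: Rational(1543744, 93) ≈ 16599.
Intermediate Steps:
c = Rational(874, 93) (c = Add(6, Mul(Rational(-1, 3), Mul(Mul(Add(-9, 88), Pow(Add(55, -24), -1)), -4))) = Add(6, Mul(Rational(-1, 3), Mul(Mul(79, Pow(31, -1)), -4))) = Add(6, Mul(Rational(-1, 3), Mul(Mul(79, Rational(1, 31)), -4))) = Add(6, Mul(Rational(-1, 3), Mul(Rational(79, 31), -4))) = Add(6, Mul(Rational(-1, 3), Rational(-316, 31))) = Add(6, Rational(316, 93)) = Rational(874, 93) ≈ 9.3978)
Add(Add(Add(9808, Mul(-1, -16717)), -9935), c) = Add(Add(Add(9808, Mul(-1, -16717)), -9935), Rational(874, 93)) = Add(Add(Add(9808, 16717), -9935), Rational(874, 93)) = Add(Add(26525, -9935), Rational(874, 93)) = Add(16590, Rational(874, 93)) = Rational(1543744, 93)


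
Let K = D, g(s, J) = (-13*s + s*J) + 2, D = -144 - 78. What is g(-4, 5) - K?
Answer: 256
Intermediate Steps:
D = -222
g(s, J) = 2 - 13*s + J*s (g(s, J) = (-13*s + J*s) + 2 = 2 - 13*s + J*s)
K = -222
g(-4, 5) - K = (2 - 13*(-4) + 5*(-4)) - 1*(-222) = (2 + 52 - 20) + 222 = 34 + 222 = 256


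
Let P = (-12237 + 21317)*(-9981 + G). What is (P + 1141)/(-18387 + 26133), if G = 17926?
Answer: 24047247/2582 ≈ 9313.4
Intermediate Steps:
P = 72140600 (P = (-12237 + 21317)*(-9981 + 17926) = 9080*7945 = 72140600)
(P + 1141)/(-18387 + 26133) = (72140600 + 1141)/(-18387 + 26133) = 72141741/7746 = 72141741*(1/7746) = 24047247/2582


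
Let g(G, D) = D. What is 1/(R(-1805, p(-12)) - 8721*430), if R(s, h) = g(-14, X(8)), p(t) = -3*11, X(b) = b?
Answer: -1/3750022 ≈ -2.6667e-7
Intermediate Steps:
p(t) = -33
R(s, h) = 8
1/(R(-1805, p(-12)) - 8721*430) = 1/(8 - 8721*430) = 1/(8 - 3750030) = 1/(-3750022) = -1/3750022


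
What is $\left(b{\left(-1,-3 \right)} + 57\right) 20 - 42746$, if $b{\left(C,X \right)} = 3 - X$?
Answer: $-41486$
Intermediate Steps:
$\left(b{\left(-1,-3 \right)} + 57\right) 20 - 42746 = \left(\left(3 - -3\right) + 57\right) 20 - 42746 = \left(\left(3 + 3\right) + 57\right) 20 - 42746 = \left(6 + 57\right) 20 - 42746 = 63 \cdot 20 - 42746 = 1260 - 42746 = -41486$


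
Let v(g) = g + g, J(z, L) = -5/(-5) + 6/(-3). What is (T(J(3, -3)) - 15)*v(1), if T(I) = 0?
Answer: -30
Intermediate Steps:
J(z, L) = -1 (J(z, L) = -5*(-1/5) + 6*(-1/3) = 1 - 2 = -1)
v(g) = 2*g
(T(J(3, -3)) - 15)*v(1) = (0 - 15)*(2*1) = -15*2 = -30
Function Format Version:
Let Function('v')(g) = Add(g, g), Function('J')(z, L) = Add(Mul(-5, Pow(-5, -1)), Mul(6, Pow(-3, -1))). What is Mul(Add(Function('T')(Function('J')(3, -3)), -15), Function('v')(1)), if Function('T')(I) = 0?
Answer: -30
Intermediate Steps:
Function('J')(z, L) = -1 (Function('J')(z, L) = Add(Mul(-5, Rational(-1, 5)), Mul(6, Rational(-1, 3))) = Add(1, -2) = -1)
Function('v')(g) = Mul(2, g)
Mul(Add(Function('T')(Function('J')(3, -3)), -15), Function('v')(1)) = Mul(Add(0, -15), Mul(2, 1)) = Mul(-15, 2) = -30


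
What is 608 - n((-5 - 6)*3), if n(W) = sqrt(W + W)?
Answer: 608 - I*sqrt(66) ≈ 608.0 - 8.124*I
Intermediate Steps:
n(W) = sqrt(2)*sqrt(W) (n(W) = sqrt(2*W) = sqrt(2)*sqrt(W))
608 - n((-5 - 6)*3) = 608 - sqrt(2)*sqrt((-5 - 6)*3) = 608 - sqrt(2)*sqrt(-11*3) = 608 - sqrt(2)*sqrt(-33) = 608 - sqrt(2)*I*sqrt(33) = 608 - I*sqrt(66)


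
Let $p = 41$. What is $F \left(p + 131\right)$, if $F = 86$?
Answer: $14792$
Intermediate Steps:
$F \left(p + 131\right) = 86 \left(41 + 131\right) = 86 \cdot 172 = 14792$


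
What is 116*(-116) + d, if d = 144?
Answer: -13312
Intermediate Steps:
116*(-116) + d = 116*(-116) + 144 = -13456 + 144 = -13312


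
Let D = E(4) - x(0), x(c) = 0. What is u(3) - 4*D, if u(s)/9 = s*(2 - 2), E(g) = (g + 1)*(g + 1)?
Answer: -100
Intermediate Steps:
E(g) = (1 + g)² (E(g) = (1 + g)*(1 + g) = (1 + g)²)
u(s) = 0 (u(s) = 9*(s*(2 - 2)) = 9*(s*0) = 9*0 = 0)
D = 25 (D = (1 + 4)² - 1*0 = 5² + 0 = 25 + 0 = 25)
u(3) - 4*D = 0 - 4*25 = 0 - 100 = -100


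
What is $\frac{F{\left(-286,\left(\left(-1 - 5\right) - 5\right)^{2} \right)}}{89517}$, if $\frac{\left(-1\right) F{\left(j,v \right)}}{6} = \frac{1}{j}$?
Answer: $\frac{1}{4266977} \approx 2.3436 \cdot 10^{-7}$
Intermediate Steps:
$F{\left(j,v \right)} = - \frac{6}{j}$
$\frac{F{\left(-286,\left(\left(-1 - 5\right) - 5\right)^{2} \right)}}{89517} = \frac{\left(-6\right) \frac{1}{-286}}{89517} = \left(-6\right) \left(- \frac{1}{286}\right) \frac{1}{89517} = \frac{3}{143} \cdot \frac{1}{89517} = \frac{1}{4266977}$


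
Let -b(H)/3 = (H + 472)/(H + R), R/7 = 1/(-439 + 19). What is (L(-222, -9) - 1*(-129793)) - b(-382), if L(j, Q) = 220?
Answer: 2980011773/22921 ≈ 1.3001e+5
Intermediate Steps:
R = -1/60 (R = 7/(-439 + 19) = 7/(-420) = 7*(-1/420) = -1/60 ≈ -0.016667)
b(H) = -3*(472 + H)/(-1/60 + H) (b(H) = -3*(H + 472)/(H - 1/60) = -3*(472 + H)/(-1/60 + H))
(L(-222, -9) - 1*(-129793)) - b(-382) = (220 - 1*(-129793)) - 180*(-472 - 1*(-382))/(-1 + 60*(-382)) = (220 + 129793) - 180*(-472 + 382)/(-1 - 22920) = 130013 - 180*(-90)/(-22921) = 130013 - 180*(-1)*(-90)/22921 = 130013 - 1*16200/22921 = 130013 - 16200/22921 = 2980011773/22921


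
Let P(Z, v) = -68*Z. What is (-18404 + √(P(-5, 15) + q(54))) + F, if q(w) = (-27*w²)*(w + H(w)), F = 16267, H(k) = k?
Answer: -2137 + 2*I*√2125679 ≈ -2137.0 + 2915.9*I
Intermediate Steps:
q(w) = -54*w³ (q(w) = (-27*w²)*(w + w) = (-27*w²)*(2*w) = -54*w³)
(-18404 + √(P(-5, 15) + q(54))) + F = (-18404 + √(-68*(-5) - 54*54³)) + 16267 = (-18404 + √(340 - 54*157464)) + 16267 = (-18404 + √(340 - 8503056)) + 16267 = (-18404 + √(-8502716)) + 16267 = (-18404 + 2*I*√2125679) + 16267 = -2137 + 2*I*√2125679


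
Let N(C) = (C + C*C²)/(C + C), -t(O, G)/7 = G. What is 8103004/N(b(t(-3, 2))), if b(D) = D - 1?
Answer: 71708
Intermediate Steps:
t(O, G) = -7*G
b(D) = -1 + D
N(C) = (C + C³)/(2*C) (N(C) = (C + C³)/((2*C)) = (C + C³)*(1/(2*C)) = (C + C³)/(2*C))
8103004/N(b(t(-3, 2))) = 8103004/(½ + (-1 - 7*2)²/2) = 8103004/(½ + (-1 - 14)²/2) = 8103004/(½ + (½)*(-15)²) = 8103004/(½ + (½)*225) = 8103004/(½ + 225/2) = 8103004/113 = 8103004*(1/113) = 71708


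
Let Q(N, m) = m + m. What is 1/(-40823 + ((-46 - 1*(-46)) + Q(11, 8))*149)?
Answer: -1/38439 ≈ -2.6015e-5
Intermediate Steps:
Q(N, m) = 2*m
1/(-40823 + ((-46 - 1*(-46)) + Q(11, 8))*149) = 1/(-40823 + ((-46 - 1*(-46)) + 2*8)*149) = 1/(-40823 + ((-46 + 46) + 16)*149) = 1/(-40823 + (0 + 16)*149) = 1/(-40823 + 16*149) = 1/(-40823 + 2384) = 1/(-38439) = -1/38439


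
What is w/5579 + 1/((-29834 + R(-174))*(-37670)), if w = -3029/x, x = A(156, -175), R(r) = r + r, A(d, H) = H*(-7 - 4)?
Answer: -688765760537/2442084717865100 ≈ -0.00028204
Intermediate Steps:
A(d, H) = -11*H (A(d, H) = H*(-11) = -11*H)
R(r) = 2*r
x = 1925 (x = -11*(-175) = 1925)
w = -3029/1925 ≈ -1.5735
w/5579 + 1/((-29834 + R(-174))*(-37670)) = -3029/1925/5579 + 1/((-29834 + 2*(-174))*(-37670)) = -3029/1925*1/5579 - 1/37670/(-29834 - 348) = -3029/10739575 - 1/37670/(-30182) = -3029/10739575 - 1/30182*(-1/37670) = -3029/10739575 + 1/1136955940 = -688765760537/2442084717865100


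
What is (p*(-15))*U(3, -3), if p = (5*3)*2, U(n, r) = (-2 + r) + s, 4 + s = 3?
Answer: 2700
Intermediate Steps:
s = -1 (s = -4 + 3 = -1)
U(n, r) = -3 + r (U(n, r) = (-2 + r) - 1 = -3 + r)
p = 30 (p = 15*2 = 30)
(p*(-15))*U(3, -3) = (30*(-15))*(-3 - 3) = -450*(-6) = 2700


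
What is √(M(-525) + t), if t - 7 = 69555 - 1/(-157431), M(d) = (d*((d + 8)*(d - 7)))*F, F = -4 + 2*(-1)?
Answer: √21474749438168896713/157431 ≈ 29436.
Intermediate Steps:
F = -6 (F = -4 - 2 = -6)
M(d) = -6*d*(-7 + d)*(8 + d) (M(d) = (d*((d + 8)*(d - 7)))*(-6) = (d*((8 + d)*(-7 + d)))*(-6) = (d*((-7 + d)*(8 + d)))*(-6) = (d*(-7 + d)*(8 + d))*(-6) = -6*d*(-7 + d)*(8 + d))
t = 10951215223/157431 (t = 7 + (69555 - 1/(-157431)) = 7 + (69555 - 1*(-1/157431)) = 7 + (69555 + 1/157431) = 7 + 10950113206/157431 = 10951215223/157431 ≈ 69562.)
√(M(-525) + t) = √(6*(-525)*(56 - 1*(-525) - 1*(-525)²) + 10951215223/157431) = √(6*(-525)*(56 + 525 - 1*275625) + 10951215223/157431) = √(6*(-525)*(56 + 525 - 275625) + 10951215223/157431) = √(6*(-525)*(-275044) + 10951215223/157431) = √(866388600 + 10951215223/157431) = √(136407374901823/157431) = √21474749438168896713/157431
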